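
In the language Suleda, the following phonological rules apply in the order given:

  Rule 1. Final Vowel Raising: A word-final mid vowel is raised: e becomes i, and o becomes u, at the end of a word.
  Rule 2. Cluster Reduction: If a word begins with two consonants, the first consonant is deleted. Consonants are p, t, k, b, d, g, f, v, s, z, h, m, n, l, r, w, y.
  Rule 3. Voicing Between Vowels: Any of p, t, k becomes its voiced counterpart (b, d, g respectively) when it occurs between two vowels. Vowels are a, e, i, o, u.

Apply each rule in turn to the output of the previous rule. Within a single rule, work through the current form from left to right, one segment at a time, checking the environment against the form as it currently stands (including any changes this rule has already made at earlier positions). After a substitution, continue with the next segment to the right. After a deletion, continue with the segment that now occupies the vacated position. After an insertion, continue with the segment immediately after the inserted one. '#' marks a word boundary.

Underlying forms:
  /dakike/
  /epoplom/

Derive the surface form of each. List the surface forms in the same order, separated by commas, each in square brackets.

[dagigi], [eboplom]

/dakike/:
  Rule 1 Final Vowel Raising: [dakike] → [dakiki]
  Rule 2 Cluster Reduction: no change — [dakiki]
  Rule 3 Voicing Between Vowels: [dakiki] → [dagigi]
/epoplom/:
  Rule 1 Final Vowel Raising: no change — [epoplom]
  Rule 2 Cluster Reduction: no change — [epoplom]
  Rule 3 Voicing Between Vowels: [epoplom] → [eboplom]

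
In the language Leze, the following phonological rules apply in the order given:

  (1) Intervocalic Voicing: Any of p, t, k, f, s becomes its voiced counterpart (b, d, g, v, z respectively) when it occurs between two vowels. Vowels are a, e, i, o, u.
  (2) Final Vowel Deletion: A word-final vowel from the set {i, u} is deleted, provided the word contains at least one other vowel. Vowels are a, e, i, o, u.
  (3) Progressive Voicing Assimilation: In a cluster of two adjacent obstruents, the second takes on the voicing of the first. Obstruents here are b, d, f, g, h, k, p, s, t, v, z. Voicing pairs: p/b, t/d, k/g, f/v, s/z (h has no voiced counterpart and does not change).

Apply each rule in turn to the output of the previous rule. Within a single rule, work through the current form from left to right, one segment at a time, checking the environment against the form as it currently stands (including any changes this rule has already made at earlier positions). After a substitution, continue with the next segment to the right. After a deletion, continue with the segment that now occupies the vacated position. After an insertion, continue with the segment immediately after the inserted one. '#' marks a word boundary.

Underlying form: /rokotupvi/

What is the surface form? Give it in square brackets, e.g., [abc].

[rogodupf]

(1) Intervocalic Voicing: [rokotupvi] → [rogodupvi]
(2) Final Vowel Deletion: [rogodupvi] → [rogodupv]
(3) Progressive Voicing Assimilation: [rogodupv] → [rogodupf]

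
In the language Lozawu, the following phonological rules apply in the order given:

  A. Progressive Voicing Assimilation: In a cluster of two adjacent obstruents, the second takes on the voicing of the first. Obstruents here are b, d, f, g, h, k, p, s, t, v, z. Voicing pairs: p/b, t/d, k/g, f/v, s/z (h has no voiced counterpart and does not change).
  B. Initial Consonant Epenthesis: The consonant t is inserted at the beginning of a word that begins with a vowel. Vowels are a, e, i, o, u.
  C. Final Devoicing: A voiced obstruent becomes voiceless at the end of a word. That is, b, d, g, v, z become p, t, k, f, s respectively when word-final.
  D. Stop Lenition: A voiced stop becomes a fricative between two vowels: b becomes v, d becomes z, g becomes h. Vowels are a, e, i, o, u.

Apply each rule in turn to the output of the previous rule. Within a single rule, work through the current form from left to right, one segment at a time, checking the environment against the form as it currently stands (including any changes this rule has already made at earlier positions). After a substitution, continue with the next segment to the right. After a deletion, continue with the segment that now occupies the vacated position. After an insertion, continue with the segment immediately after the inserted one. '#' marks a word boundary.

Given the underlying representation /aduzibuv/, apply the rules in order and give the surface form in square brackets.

A Progressive Voicing Assimilation: no change — [aduzibuv]
B Initial Consonant Epenthesis: [aduzibuv] → [taduzibuv]
C Final Devoicing: [taduzibuv] → [taduzibuf]
D Stop Lenition: [taduzibuf] → [tazuzivuf]

[tazuzivuf]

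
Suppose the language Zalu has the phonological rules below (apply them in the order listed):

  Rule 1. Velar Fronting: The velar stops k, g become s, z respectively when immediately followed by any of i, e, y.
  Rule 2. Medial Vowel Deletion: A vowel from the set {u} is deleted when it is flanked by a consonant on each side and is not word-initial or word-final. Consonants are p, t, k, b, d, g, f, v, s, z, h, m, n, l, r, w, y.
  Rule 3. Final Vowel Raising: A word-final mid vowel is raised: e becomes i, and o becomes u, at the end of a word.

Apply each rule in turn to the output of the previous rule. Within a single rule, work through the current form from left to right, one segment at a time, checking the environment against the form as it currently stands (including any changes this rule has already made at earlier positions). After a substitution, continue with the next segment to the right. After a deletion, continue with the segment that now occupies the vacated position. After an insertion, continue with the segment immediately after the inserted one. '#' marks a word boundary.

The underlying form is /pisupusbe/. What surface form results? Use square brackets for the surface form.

[pispsbi]

Rule 1 Velar Fronting: no change — [pisupusbe]
Rule 2 Medial Vowel Deletion: [pisupusbe] → [pispsbe]
Rule 3 Final Vowel Raising: [pispsbe] → [pispsbi]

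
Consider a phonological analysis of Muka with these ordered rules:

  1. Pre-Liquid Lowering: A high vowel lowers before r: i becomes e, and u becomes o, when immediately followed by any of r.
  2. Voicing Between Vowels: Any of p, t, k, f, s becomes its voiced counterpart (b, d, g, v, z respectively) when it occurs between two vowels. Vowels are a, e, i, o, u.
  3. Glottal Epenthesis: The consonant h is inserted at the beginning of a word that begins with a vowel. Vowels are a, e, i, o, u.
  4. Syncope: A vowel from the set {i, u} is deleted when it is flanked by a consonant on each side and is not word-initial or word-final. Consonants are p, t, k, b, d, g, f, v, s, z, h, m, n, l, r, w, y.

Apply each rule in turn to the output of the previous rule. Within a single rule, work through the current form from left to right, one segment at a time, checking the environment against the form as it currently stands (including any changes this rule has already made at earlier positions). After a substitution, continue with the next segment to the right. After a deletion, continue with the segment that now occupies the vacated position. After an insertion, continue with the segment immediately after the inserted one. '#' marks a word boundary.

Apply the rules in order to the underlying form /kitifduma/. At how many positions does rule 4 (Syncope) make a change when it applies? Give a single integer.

3

1 Pre-Liquid Lowering: no change — [kitifduma]
2 Voicing Between Vowels: [kitifduma] → [kidifduma]
3 Glottal Epenthesis: no change — [kidifduma]
4 Syncope: [kidifduma] → [kdfdma]
Rule 4 changed 3 position(s).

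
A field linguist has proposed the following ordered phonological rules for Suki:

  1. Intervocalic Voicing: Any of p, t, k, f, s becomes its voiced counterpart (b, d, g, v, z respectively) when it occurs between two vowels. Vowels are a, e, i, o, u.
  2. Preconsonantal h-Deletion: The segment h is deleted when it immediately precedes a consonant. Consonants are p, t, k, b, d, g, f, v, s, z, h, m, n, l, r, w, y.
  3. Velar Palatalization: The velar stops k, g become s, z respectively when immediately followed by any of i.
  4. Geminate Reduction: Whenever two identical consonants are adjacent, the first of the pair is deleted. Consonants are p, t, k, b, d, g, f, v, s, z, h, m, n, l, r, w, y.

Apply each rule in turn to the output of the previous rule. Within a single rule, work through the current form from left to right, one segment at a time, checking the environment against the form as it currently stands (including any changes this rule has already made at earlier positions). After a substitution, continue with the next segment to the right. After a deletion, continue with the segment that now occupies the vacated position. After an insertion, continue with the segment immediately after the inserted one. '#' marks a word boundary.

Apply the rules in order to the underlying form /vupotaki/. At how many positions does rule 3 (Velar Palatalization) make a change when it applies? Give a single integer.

1 Intervocalic Voicing: [vupotaki] → [vubodagi]
2 Preconsonantal h-Deletion: no change — [vubodagi]
3 Velar Palatalization: [vubodagi] → [vubodazi]
4 Geminate Reduction: no change — [vubodazi]
Rule 3 changed 1 position(s).

1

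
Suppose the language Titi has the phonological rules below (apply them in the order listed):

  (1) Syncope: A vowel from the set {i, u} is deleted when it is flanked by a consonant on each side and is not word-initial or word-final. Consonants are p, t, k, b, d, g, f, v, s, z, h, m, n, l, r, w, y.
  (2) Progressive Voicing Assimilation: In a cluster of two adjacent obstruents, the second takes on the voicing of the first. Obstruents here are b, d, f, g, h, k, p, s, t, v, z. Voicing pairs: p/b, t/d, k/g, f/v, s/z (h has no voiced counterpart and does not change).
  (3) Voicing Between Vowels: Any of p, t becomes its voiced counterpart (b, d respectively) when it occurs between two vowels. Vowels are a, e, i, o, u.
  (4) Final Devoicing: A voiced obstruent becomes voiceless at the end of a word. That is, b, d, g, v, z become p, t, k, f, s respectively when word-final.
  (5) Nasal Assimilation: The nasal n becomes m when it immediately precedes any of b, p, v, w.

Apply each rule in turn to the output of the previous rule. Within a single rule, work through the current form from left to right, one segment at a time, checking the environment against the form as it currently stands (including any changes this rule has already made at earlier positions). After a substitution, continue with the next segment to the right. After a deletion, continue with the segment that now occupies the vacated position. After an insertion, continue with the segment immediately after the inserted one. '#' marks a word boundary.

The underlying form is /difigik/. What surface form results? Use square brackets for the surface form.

[dvgk]

(1) Syncope: [difigik] → [dfgk]
(2) Progressive Voicing Assimilation: [dfgk] → [dvgg]
(3) Voicing Between Vowels: no change — [dvgg]
(4) Final Devoicing: [dvgg] → [dvgk]
(5) Nasal Assimilation: no change — [dvgk]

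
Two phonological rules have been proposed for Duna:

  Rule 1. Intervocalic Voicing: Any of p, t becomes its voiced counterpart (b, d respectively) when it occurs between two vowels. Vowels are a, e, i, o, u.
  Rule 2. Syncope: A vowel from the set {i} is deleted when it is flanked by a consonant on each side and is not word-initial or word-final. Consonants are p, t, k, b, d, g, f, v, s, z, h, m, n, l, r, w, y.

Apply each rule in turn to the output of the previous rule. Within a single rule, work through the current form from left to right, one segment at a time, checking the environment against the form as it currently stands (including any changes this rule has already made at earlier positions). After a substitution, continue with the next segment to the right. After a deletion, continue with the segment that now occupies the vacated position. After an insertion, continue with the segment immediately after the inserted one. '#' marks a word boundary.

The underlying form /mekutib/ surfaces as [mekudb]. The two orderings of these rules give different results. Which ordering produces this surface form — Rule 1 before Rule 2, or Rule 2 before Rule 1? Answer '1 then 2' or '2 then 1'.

Order 1 then 2:
  1 Intervocalic Voicing: [mekutib] → [mekudib]
  2 Syncope: [mekudib] → [mekudb]
  result: [mekudb]
Order 2 then 1:
  2 Syncope: [mekutib] → [mekutb]
  1 Intervocalic Voicing: no change — [mekutb]
  result: [mekutb]

1 then 2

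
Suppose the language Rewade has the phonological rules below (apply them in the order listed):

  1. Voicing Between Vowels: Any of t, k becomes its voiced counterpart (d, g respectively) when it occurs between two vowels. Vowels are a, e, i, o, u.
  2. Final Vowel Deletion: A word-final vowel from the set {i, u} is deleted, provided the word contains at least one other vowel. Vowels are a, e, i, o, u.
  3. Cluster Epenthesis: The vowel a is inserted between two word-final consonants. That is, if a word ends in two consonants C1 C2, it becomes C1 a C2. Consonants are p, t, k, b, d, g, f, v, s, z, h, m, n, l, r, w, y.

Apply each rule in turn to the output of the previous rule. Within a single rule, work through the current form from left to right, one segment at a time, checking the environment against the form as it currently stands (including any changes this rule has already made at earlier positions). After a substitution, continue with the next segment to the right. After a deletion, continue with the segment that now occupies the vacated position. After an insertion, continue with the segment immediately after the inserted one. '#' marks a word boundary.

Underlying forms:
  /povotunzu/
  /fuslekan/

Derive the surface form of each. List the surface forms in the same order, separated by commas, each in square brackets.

[povodunaz], [fuslegan]

/povotunzu/:
  1 Voicing Between Vowels: [povotunzu] → [povodunzu]
  2 Final Vowel Deletion: [povodunzu] → [povodunz]
  3 Cluster Epenthesis: [povodunz] → [povodunaz]
/fuslekan/:
  1 Voicing Between Vowels: [fuslekan] → [fuslegan]
  2 Final Vowel Deletion: no change — [fuslegan]
  3 Cluster Epenthesis: no change — [fuslegan]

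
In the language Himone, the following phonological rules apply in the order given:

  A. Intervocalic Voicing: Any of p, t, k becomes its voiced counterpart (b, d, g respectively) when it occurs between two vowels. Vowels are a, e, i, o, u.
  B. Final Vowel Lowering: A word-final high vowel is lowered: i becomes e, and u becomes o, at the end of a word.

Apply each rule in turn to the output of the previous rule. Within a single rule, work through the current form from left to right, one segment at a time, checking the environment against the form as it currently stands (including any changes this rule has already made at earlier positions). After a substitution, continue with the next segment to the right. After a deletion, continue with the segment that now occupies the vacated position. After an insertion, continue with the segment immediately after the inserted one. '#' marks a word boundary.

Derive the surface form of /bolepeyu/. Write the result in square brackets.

[bolebeyo]

A Intervocalic Voicing: [bolepeyu] → [bolebeyu]
B Final Vowel Lowering: [bolebeyu] → [bolebeyo]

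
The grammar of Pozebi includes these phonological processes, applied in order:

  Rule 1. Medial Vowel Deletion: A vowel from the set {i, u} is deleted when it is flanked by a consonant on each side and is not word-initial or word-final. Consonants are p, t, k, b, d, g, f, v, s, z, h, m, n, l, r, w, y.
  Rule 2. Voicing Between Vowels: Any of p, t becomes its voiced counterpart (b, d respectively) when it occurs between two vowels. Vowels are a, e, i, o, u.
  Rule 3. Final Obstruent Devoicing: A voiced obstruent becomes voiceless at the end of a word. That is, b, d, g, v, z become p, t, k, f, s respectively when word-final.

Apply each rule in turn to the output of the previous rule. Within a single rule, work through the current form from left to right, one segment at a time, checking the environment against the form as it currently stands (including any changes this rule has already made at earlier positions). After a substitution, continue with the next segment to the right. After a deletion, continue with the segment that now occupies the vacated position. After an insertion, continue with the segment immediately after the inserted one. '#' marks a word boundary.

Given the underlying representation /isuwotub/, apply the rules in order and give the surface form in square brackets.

Rule 1 Medial Vowel Deletion: [isuwotub] → [iswotb]
Rule 2 Voicing Between Vowels: no change — [iswotb]
Rule 3 Final Obstruent Devoicing: [iswotb] → [iswotp]

[iswotp]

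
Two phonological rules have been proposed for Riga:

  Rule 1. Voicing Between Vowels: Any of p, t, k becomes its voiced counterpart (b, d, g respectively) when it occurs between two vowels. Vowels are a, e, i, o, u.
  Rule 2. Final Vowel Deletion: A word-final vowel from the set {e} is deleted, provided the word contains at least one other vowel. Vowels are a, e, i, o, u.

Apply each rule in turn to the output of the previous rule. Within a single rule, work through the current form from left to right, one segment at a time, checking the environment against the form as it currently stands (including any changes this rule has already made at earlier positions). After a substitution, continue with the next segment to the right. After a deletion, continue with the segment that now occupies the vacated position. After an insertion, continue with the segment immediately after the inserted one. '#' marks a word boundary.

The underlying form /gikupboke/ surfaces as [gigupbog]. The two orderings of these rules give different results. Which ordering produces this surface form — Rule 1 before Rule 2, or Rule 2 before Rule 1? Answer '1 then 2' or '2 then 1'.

1 then 2

Order 1 then 2:
  1 Voicing Between Vowels: [gikupboke] → [gigupboge]
  2 Final Vowel Deletion: [gigupboge] → [gigupbog]
  result: [gigupbog]
Order 2 then 1:
  2 Final Vowel Deletion: [gikupboke] → [gikupbok]
  1 Voicing Between Vowels: [gikupbok] → [gigupbok]
  result: [gigupbok]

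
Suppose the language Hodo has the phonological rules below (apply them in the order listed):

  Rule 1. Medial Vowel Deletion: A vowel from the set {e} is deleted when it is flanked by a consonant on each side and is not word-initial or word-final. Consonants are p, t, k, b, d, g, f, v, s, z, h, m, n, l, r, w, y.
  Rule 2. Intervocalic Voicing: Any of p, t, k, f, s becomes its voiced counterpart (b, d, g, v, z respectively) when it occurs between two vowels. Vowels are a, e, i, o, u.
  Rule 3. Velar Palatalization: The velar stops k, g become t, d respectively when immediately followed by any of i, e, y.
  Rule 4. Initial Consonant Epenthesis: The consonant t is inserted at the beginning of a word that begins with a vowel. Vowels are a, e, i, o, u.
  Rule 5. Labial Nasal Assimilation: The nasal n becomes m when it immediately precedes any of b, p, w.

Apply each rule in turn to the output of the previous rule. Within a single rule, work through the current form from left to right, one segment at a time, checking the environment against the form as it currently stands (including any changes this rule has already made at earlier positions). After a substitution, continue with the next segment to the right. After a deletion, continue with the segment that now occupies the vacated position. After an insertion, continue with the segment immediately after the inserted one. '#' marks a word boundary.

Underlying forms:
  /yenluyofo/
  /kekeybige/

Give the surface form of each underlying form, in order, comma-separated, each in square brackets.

[ynluyovo], [ktybide]

/yenluyofo/:
  Rule 1 Medial Vowel Deletion: [yenluyofo] → [ynluyofo]
  Rule 2 Intervocalic Voicing: [ynluyofo] → [ynluyovo]
  Rule 3 Velar Palatalization: no change — [ynluyovo]
  Rule 4 Initial Consonant Epenthesis: no change — [ynluyovo]
  Rule 5 Labial Nasal Assimilation: no change — [ynluyovo]
/kekeybige/:
  Rule 1 Medial Vowel Deletion: [kekeybige] → [kkybige]
  Rule 2 Intervocalic Voicing: no change — [kkybige]
  Rule 3 Velar Palatalization: [kkybige] → [ktybide]
  Rule 4 Initial Consonant Epenthesis: no change — [ktybide]
  Rule 5 Labial Nasal Assimilation: no change — [ktybide]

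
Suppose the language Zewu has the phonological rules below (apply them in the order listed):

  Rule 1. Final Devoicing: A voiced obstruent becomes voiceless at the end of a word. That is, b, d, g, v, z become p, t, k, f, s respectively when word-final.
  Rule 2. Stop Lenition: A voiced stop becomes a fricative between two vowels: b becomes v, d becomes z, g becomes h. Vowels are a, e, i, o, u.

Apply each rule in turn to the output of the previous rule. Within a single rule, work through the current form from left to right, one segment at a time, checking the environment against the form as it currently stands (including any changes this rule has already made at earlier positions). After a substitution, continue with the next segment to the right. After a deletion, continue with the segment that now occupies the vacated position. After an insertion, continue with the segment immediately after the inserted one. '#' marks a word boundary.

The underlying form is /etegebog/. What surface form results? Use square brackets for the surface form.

Rule 1 Final Devoicing: [etegebog] → [etegebok]
Rule 2 Stop Lenition: [etegebok] → [etehevok]

[etehevok]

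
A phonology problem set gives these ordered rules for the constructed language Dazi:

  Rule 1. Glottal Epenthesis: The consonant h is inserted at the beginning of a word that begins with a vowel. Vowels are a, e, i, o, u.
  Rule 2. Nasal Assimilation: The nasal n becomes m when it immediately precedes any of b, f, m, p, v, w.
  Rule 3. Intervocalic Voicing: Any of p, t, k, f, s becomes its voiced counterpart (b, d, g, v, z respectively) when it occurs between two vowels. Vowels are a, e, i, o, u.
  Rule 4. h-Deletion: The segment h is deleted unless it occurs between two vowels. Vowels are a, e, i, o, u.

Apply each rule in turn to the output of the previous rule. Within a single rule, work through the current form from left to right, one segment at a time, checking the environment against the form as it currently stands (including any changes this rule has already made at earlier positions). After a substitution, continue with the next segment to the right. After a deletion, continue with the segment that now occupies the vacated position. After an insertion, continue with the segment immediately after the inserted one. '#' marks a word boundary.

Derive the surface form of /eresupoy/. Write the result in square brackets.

Rule 1 Glottal Epenthesis: [eresupoy] → [heresupoy]
Rule 2 Nasal Assimilation: no change — [heresupoy]
Rule 3 Intervocalic Voicing: [heresupoy] → [herezuboy]
Rule 4 h-Deletion: [herezuboy] → [erezuboy]

[erezuboy]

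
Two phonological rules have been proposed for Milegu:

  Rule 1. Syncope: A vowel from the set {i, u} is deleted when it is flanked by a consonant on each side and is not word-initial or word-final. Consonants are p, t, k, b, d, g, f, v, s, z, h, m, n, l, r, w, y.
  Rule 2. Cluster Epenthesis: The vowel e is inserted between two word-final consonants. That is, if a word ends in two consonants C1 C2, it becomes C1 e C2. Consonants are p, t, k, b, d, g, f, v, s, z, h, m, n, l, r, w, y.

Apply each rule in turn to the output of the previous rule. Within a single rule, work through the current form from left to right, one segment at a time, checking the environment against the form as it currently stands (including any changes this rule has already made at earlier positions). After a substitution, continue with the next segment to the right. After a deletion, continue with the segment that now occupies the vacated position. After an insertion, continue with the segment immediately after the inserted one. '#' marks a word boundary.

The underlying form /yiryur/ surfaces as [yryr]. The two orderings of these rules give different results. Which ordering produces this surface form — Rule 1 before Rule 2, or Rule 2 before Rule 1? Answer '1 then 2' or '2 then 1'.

2 then 1

Order 1 then 2:
  1 Syncope: [yiryur] → [yryr]
  2 Cluster Epenthesis: [yryr] → [yryer]
  result: [yryer]
Order 2 then 1:
  2 Cluster Epenthesis: no change — [yiryur]
  1 Syncope: [yiryur] → [yryr]
  result: [yryr]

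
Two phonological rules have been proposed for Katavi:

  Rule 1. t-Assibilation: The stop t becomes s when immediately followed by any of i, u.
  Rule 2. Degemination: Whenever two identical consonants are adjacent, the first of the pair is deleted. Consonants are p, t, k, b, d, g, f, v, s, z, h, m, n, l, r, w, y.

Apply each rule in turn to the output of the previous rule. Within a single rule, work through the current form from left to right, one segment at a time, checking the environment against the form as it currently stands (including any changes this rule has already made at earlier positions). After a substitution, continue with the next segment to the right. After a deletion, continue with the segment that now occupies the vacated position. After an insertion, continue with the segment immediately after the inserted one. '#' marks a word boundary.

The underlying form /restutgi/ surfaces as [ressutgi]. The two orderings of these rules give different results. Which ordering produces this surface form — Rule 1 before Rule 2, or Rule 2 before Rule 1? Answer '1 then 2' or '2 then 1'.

2 then 1

Order 1 then 2:
  1 t-Assibilation: [restutgi] → [ressutgi]
  2 Degemination: [ressutgi] → [resutgi]
  result: [resutgi]
Order 2 then 1:
  2 Degemination: no change — [restutgi]
  1 t-Assibilation: [restutgi] → [ressutgi]
  result: [ressutgi]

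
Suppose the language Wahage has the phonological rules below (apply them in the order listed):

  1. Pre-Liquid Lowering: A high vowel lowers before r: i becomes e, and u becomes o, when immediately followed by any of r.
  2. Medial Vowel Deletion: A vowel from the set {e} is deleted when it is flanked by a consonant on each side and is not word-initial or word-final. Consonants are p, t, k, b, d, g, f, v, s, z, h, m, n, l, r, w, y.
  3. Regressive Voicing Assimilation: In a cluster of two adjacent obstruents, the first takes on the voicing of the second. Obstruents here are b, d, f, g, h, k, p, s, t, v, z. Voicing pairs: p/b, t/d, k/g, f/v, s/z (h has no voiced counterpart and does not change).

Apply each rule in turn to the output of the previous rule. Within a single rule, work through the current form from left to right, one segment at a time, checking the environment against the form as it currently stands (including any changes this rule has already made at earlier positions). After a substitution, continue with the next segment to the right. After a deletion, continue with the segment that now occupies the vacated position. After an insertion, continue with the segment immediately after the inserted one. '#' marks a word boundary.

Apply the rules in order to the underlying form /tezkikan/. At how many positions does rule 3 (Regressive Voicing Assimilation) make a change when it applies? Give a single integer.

1 Pre-Liquid Lowering: no change — [tezkikan]
2 Medial Vowel Deletion: [tezkikan] → [tzkikan]
3 Regressive Voicing Assimilation: [tzkikan] → [dskikan]
Rule 3 changed 2 position(s).

2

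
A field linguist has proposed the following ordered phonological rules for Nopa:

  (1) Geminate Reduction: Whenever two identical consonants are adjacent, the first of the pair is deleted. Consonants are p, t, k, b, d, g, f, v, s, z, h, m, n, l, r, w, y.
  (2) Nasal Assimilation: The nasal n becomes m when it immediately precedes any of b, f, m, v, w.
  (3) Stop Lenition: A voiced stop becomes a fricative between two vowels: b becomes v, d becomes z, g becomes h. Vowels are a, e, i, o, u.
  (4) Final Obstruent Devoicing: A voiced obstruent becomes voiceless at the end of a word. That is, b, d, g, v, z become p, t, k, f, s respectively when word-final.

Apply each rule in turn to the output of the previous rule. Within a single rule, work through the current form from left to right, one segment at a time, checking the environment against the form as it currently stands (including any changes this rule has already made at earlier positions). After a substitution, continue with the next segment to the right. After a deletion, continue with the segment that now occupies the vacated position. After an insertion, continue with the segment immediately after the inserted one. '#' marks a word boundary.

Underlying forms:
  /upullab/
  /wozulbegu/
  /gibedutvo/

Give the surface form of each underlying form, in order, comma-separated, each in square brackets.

[upulap], [wozulbehu], [givezutvo]

/upullab/:
  (1) Geminate Reduction: [upullab] → [upulab]
  (2) Nasal Assimilation: no change — [upulab]
  (3) Stop Lenition: no change — [upulab]
  (4) Final Obstruent Devoicing: [upulab] → [upulap]
/wozulbegu/:
  (1) Geminate Reduction: no change — [wozulbegu]
  (2) Nasal Assimilation: no change — [wozulbegu]
  (3) Stop Lenition: [wozulbegu] → [wozulbehu]
  (4) Final Obstruent Devoicing: no change — [wozulbehu]
/gibedutvo/:
  (1) Geminate Reduction: no change — [gibedutvo]
  (2) Nasal Assimilation: no change — [gibedutvo]
  (3) Stop Lenition: [gibedutvo] → [givezutvo]
  (4) Final Obstruent Devoicing: no change — [givezutvo]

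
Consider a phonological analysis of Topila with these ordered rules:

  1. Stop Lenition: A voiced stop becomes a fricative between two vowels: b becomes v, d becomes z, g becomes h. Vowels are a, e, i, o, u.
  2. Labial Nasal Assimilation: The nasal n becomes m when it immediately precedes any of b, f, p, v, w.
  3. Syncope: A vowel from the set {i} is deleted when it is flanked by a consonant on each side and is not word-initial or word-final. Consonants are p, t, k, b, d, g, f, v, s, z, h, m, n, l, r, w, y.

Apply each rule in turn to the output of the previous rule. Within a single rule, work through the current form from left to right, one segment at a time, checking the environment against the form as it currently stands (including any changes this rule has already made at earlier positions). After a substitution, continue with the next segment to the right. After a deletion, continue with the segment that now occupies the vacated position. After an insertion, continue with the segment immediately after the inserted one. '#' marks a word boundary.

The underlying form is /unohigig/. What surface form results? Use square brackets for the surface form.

1 Stop Lenition: [unohigig] → [unohihig]
2 Labial Nasal Assimilation: no change — [unohihig]
3 Syncope: [unohihig] → [unohhg]

[unohhg]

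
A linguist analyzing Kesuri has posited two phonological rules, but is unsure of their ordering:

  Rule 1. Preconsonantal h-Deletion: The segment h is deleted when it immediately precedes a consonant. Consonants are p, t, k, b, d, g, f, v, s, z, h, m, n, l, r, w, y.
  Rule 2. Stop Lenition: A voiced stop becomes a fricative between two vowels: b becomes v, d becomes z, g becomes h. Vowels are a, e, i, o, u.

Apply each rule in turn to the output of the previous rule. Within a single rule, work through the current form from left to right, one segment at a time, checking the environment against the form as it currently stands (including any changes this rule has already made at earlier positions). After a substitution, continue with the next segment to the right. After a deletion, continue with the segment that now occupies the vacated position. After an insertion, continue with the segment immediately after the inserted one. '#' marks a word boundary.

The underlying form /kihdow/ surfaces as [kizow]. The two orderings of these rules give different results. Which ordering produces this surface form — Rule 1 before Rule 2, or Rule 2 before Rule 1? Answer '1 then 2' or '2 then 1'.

Order 1 then 2:
  1 Preconsonantal h-Deletion: [kihdow] → [kidow]
  2 Stop Lenition: [kidow] → [kizow]
  result: [kizow]
Order 2 then 1:
  2 Stop Lenition: no change — [kihdow]
  1 Preconsonantal h-Deletion: [kihdow] → [kidow]
  result: [kidow]

1 then 2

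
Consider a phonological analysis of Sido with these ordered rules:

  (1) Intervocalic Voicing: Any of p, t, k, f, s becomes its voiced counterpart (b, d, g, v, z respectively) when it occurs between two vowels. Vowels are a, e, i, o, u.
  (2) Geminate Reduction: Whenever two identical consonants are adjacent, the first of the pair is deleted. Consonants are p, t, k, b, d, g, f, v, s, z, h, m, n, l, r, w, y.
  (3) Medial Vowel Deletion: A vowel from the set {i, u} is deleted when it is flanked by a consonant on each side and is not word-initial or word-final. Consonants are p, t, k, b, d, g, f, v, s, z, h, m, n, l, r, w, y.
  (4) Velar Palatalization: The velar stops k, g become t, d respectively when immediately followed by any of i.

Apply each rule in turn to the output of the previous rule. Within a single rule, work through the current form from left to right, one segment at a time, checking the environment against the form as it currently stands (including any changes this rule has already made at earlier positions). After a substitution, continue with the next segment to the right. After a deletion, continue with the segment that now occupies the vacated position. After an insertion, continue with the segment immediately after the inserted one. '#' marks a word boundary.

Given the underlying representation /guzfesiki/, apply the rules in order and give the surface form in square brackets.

(1) Intervocalic Voicing: [guzfesiki] → [guzfezigi]
(2) Geminate Reduction: no change — [guzfezigi]
(3) Medial Vowel Deletion: [guzfezigi] → [gzfezgi]
(4) Velar Palatalization: [gzfezgi] → [gzfezdi]

[gzfezdi]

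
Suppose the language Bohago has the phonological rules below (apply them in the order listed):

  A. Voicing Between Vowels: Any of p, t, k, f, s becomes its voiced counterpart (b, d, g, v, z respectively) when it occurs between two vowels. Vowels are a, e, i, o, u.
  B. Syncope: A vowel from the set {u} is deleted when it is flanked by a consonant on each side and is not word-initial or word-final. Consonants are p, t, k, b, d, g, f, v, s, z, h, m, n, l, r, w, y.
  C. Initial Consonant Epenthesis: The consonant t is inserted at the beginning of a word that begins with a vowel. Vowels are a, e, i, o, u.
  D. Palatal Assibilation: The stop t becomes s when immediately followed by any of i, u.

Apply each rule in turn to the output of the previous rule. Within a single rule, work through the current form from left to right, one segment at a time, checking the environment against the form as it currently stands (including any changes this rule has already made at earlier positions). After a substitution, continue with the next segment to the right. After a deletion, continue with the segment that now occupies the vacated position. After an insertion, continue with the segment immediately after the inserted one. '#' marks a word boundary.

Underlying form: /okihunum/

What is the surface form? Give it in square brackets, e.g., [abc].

A Voicing Between Vowels: [okihunum] → [ogihunum]
B Syncope: [ogihunum] → [ogihnm]
C Initial Consonant Epenthesis: [ogihnm] → [togihnm]
D Palatal Assibilation: no change — [togihnm]

[togihnm]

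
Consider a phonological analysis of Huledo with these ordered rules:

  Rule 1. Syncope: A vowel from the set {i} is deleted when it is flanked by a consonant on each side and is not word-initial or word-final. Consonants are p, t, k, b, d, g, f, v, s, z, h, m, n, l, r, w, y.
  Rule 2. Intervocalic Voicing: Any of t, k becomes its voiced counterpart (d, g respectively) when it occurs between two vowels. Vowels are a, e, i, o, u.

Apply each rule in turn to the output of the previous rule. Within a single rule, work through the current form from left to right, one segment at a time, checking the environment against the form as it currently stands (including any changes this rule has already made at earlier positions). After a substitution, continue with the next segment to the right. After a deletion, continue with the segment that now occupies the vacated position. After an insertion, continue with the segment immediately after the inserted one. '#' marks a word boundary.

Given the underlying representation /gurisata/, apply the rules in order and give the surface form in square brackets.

Rule 1 Syncope: [gurisata] → [gursata]
Rule 2 Intervocalic Voicing: [gursata] → [gursada]

[gursada]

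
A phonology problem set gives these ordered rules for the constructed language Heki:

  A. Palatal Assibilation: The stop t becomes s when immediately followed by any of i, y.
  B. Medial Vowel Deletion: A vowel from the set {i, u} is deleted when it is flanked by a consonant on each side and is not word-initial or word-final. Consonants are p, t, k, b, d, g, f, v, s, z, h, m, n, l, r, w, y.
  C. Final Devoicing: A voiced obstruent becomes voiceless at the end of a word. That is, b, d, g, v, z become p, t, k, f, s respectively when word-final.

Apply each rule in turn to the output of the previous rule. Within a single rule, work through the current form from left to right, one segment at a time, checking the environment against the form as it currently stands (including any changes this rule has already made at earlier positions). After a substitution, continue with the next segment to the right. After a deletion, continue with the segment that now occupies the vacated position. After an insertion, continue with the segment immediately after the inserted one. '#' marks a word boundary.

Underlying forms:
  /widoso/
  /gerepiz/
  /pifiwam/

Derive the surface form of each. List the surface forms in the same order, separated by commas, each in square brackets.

[wdoso], [gereps], [pfwam]

/widoso/:
  A Palatal Assibilation: no change — [widoso]
  B Medial Vowel Deletion: [widoso] → [wdoso]
  C Final Devoicing: no change — [wdoso]
/gerepiz/:
  A Palatal Assibilation: no change — [gerepiz]
  B Medial Vowel Deletion: [gerepiz] → [gerepz]
  C Final Devoicing: [gerepz] → [gereps]
/pifiwam/:
  A Palatal Assibilation: no change — [pifiwam]
  B Medial Vowel Deletion: [pifiwam] → [pfwam]
  C Final Devoicing: no change — [pfwam]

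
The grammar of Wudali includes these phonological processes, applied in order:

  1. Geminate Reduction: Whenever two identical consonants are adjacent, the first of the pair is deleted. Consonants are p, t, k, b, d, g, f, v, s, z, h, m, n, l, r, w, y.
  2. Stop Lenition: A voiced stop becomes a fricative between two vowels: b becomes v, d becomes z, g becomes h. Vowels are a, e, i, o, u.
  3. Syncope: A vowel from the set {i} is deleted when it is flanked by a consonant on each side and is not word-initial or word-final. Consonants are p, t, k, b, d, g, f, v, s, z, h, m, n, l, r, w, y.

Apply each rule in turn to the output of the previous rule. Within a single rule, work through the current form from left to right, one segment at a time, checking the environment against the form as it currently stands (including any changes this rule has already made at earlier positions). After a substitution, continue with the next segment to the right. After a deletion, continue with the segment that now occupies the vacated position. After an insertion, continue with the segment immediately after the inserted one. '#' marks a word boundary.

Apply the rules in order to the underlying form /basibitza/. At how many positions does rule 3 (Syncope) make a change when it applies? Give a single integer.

2

1 Geminate Reduction: no change — [basibitza]
2 Stop Lenition: [basibitza] → [basivitza]
3 Syncope: [basivitza] → [basvtza]
Rule 3 changed 2 position(s).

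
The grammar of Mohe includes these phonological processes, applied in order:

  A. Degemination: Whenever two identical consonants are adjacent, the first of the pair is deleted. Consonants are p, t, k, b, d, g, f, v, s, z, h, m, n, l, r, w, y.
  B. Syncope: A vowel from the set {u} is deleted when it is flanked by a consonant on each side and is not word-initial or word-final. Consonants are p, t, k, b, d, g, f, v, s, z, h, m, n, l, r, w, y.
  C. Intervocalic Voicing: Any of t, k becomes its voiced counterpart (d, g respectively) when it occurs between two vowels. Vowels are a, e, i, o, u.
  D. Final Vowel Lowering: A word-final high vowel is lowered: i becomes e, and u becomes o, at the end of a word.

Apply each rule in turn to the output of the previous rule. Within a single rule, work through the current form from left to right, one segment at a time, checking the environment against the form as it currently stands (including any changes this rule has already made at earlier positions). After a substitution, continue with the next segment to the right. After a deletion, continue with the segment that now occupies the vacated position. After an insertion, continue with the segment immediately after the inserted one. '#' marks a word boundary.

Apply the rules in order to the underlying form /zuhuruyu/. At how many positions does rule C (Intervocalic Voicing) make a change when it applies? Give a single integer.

0

A Degemination: no change — [zuhuruyu]
B Syncope: [zuhuruyu] → [zhryu]
C Intervocalic Voicing: no change — [zhryu]
D Final Vowel Lowering: [zhryu] → [zhryo]
Rule C changed 0 position(s).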